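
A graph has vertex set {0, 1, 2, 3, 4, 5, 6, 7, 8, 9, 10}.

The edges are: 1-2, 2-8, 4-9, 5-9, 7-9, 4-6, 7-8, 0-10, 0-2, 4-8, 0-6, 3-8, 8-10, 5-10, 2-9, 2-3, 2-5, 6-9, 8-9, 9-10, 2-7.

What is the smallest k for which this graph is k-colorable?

2, 7, 8, 9 are pairwise adjacent (a clique of size 4), so at least 4 colors are needed.
4 colors suffice: color a → {2, 4, 10}; color b → {0, 1, 3, 9}; color c → {5, 6, 8}; color d → {7}. Every edge joins two different colors.

4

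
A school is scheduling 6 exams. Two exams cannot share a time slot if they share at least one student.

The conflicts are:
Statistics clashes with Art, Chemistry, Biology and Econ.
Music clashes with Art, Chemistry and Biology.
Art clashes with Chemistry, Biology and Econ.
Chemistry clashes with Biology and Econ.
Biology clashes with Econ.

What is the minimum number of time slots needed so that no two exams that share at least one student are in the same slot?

Statistics, Art, Chemistry, Biology, Econ are mutually in conflict, so at least 5 time slots are needed.
Using 5 time slots: Statistics=4, Music=4, Art=3, Chemistry=2, Biology=1, Econ=5. No two conflicting exams share a time slot.

5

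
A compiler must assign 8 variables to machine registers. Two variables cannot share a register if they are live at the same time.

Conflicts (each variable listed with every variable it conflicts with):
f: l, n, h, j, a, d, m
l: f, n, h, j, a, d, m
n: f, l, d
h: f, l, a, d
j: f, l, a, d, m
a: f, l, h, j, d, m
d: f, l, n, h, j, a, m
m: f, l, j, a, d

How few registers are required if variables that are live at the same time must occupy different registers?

6

f, l, j, a, d, m all conflict with each other, so at least 6 registers are needed.
Using 6 registers: f=2, l=3, n=4, h=5, j=6, a=4, d=1, m=5. Every pair that conflicts lands in different registers.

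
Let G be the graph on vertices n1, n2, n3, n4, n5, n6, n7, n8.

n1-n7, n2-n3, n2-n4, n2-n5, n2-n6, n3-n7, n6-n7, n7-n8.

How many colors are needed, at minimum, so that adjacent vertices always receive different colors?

n6 and n7 are adjacent, so at least 2 colors are needed.
2 colors suffice: color 1 → {n2, n7}; color 2 → {n1, n3, n4, n5, n6, n8}. Each edge has distinct colors on its endpoints.

2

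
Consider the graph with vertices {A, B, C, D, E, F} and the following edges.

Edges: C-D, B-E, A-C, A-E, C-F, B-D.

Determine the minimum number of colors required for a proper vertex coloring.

The cycle B-D-C-A-E-B has odd length 5, so it cannot be 2-colored; at least 3 colors are needed.
3 colors suffice: color 1 → {C, E}; color 2 → {A, D, F}; color 3 → {B}. Each edge has distinct colors on its endpoints.

3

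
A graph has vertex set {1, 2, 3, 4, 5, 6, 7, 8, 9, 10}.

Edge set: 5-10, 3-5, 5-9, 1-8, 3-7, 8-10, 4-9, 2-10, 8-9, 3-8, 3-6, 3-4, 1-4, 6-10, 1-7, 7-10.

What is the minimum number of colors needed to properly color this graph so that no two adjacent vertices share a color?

2

2 and 10 are adjacent, so at least 2 colors are needed.
2 colors suffice: color red → {1, 3, 9, 10}; color blue → {2, 4, 5, 6, 7, 8}. Every edge joins two different colors.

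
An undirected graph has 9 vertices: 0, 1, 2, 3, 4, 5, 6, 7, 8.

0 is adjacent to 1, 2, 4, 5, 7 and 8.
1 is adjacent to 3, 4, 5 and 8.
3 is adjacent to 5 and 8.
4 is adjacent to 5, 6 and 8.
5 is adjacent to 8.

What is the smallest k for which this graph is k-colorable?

0, 1, 4, 5, 8 are pairwise adjacent (a clique of size 5), so at least 5 colors are needed.
A valid assignment using 5 colors: 0=a, 1=b, 2=b, 3=a, 4=d, 5=c, 6=a, 7=b, 8=e. Every edge joins two different colors.

5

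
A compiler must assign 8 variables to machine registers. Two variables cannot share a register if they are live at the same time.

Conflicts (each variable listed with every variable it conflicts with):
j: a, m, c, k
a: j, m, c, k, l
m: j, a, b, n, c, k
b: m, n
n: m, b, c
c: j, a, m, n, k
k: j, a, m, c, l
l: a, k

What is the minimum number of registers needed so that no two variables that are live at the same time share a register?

j, a, m, c, k pairwise conflict, so at least 5 registers are needed.
A valid assignment using 5 registers: j=5, a=3, m=1, b=2, n=3, c=2, k=4, l=1. Every pair that conflicts lands in different registers.

5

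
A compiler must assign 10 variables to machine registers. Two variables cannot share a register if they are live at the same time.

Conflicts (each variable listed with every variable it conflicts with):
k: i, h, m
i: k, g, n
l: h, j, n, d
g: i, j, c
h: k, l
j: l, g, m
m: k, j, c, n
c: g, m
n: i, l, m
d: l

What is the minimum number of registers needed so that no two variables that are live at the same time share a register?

3

The cycle c-g-i-k-m-c has odd length 5, so it cannot be 2-colored; at least 3 registers are needed.
3 registers suffice: register 1 → {i, l, m}; register 2 → {k, g, n, d}; register 3 → {h, j, c}. Each listed conflict is separated.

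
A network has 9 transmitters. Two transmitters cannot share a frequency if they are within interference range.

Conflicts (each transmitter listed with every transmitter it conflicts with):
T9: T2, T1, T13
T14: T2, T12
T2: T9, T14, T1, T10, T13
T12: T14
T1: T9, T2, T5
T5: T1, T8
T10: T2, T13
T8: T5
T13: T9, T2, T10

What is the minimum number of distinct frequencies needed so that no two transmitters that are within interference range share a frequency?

3

T2, T10, T13 pairwise conflict, so at least 3 frequencies are needed.
A valid assignment using 3 frequencies: T9=2, T14=2, T2=1, T12=1, T1=3, T5=1, T10=2, T8=2, T13=3. No two conflicting transmitters share a frequency.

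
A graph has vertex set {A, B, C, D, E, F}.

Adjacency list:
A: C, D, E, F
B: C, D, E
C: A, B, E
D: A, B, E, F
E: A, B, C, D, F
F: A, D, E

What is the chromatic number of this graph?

A, D, E, F are mutually adjacent (a clique of size 4), so at least 4 colors are needed.
A valid assignment using 4 colors: A=3, B=3, C=2, D=2, E=1, F=4. Every edge joins two different colors.

4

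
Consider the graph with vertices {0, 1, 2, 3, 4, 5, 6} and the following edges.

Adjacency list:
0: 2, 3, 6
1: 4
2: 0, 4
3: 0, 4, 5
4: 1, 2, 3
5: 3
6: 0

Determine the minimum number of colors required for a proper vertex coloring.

2

3 and 4 are adjacent, so at least 2 colors are needed.
2 colors suffice: color a → {0, 4, 5}; color b → {1, 2, 3, 6}. Each edge has distinct colors on its endpoints.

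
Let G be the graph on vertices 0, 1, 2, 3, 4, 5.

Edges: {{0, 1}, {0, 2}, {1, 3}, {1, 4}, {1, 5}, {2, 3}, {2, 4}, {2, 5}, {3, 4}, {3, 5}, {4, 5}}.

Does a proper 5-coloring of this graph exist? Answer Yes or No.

The chromatic number is 4. 1, 3, 4, 5 are pairwise adjacent (a clique of size 4), so at least 4 colors are needed.
4 colors suffice: 0=a, 1=c, 2=c, 3=a, 4=d, 5=b.
Since 5 ≥ 4, a proper 5-coloring certainly exists.

Yes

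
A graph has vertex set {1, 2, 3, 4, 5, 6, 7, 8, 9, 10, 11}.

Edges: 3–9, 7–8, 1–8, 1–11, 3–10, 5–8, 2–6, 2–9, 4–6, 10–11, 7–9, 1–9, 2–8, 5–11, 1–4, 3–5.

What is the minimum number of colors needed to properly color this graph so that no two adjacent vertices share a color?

The cycle 9-3-10-11-1-9 has odd length 5, so it cannot be 2-colored; at least 3 colors are needed.
3 colors suffice: 1=b, 2=b, 3=c, 4=a, 5=b, 6=c, 7=b, 8=a, 9=a, 10=b, 11=a. No two adjacent vertices share a color.

3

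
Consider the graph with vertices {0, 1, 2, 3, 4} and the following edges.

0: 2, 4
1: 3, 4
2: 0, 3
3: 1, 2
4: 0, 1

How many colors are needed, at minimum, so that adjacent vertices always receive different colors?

3

The cycle 2-0-4-1-3-2 has odd length 5, so it cannot be 2-colored; at least 3 colors are needed.
3 colors suffice: 0=blue, 1=blue, 2=red, 3=green, 4=red. Each edge has distinct colors on its endpoints.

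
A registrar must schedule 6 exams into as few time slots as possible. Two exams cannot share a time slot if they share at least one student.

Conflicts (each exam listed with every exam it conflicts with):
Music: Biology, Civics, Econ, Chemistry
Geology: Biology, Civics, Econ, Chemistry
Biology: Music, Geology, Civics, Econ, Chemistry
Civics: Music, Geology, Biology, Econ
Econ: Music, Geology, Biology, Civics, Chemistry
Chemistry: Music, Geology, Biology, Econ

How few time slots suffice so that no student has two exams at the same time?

4

Geology, Biology, Civics, Econ pairwise conflict, so at least 4 time slots are needed.
4 time slots suffice: time slot 1 → {Biology}; time slot 2 → {Econ}; time slot 3 → {Civics, Chemistry}; time slot 4 → {Music, Geology}. Each listed conflict is separated.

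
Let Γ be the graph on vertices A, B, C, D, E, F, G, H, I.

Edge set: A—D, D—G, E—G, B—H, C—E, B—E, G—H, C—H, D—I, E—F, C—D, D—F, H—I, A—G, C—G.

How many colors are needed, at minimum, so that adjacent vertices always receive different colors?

C, E, G are mutually adjacent, so at least 3 colors are needed.
One proper 3-coloring: A=green, B=red, C=green, D=blue, E=blue, F=red, G=red, H=blue, I=red. Each edge has distinct colors on its endpoints.

3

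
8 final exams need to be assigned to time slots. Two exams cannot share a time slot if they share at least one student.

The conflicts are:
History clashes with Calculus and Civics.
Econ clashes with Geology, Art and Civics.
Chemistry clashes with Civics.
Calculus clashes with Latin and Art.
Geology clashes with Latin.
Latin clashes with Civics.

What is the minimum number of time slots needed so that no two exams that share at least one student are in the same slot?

The cycle Econ-Civics-Latin-Calculus-Art-Econ has odd length 5, so it cannot be 2-colored; at least 3 time slots are needed.
Using 3 time slots: History=2, Econ=2, Chemistry=2, Calculus=1, Geology=1, Latin=2, Art=3, Civics=1. No two conflicting exams share a time slot.

3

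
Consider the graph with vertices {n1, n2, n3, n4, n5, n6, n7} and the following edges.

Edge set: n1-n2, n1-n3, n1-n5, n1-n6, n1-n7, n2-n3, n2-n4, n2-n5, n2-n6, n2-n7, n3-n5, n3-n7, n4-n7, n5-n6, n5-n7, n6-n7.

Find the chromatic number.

n1, n2, n5, n6, n7 form a clique, so at least 5 colors are needed.
5 colors suffice: color 1 → {n2}; color 2 → {n7}; color 3 → {n4, n5}; color 4 → {n1}; color 5 → {n3, n6}. Every edge joins two different colors.

5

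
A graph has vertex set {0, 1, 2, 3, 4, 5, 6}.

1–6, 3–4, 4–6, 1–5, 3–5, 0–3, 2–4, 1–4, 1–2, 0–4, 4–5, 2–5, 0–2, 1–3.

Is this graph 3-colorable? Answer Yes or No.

No

1, 3, 4, 5 are pairwise adjacent (a clique of size 4), so at least 4 colors are needed.
So 3 colors are not enough.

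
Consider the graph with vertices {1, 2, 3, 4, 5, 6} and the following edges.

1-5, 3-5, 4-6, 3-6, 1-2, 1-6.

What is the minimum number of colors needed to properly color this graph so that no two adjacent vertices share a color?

4 and 6 are adjacent, so at least 2 colors are needed.
A valid assignment using 2 colors: 1=b, 2=a, 3=b, 4=b, 5=a, 6=a. Every edge joins two different colors.

2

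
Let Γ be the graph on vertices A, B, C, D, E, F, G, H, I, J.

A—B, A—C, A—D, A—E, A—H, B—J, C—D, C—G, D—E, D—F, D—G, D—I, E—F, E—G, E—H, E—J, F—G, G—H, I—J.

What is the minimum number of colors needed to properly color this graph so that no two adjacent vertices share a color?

D, E, F, G form a clique, so at least 4 colors are needed.
4 colors suffice: color red → {B, C, E, I}; color blue → {D, H, J}; color green → {A, G}; color yellow → {F}. No two adjacent vertices share a color.

4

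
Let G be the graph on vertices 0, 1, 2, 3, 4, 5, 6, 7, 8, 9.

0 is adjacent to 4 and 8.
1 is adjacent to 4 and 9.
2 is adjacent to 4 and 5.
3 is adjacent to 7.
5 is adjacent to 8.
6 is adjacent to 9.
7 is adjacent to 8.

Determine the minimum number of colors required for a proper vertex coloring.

The cycle 4-0-8-5-2-4 has odd length 5, so it cannot be 2-colored; at least 3 colors are needed.
3 colors suffice: 0=b, 1=b, 2=b, 3=a, 4=a, 5=c, 6=b, 7=b, 8=a, 9=a. No two adjacent vertices share a color.

3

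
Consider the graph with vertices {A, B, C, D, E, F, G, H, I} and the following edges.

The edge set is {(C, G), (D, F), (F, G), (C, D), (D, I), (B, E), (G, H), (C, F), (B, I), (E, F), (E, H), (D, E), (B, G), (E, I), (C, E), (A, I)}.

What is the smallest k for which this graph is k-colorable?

4

C, D, E, F form a clique, so at least 4 colors are needed.
One proper 4-coloring: A=1, B=3, C=4, D=3, E=1, F=2, G=1, H=2, I=2. Each edge has distinct colors on its endpoints.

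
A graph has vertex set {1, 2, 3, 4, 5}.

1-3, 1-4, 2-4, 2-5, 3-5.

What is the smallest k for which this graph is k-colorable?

The cycle 3-5-2-4-1-3 has odd length 5, so it cannot be 2-colored; at least 3 colors are needed.
3 colors suffice: color red → {1, 2}; color blue → {4, 5}; color green → {3}. No two adjacent vertices share a color.

3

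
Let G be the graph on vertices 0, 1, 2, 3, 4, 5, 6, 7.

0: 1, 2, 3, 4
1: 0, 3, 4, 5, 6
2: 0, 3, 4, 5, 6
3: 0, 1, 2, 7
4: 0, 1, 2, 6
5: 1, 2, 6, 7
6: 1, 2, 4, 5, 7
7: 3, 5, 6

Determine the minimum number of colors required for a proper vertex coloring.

0, 2, 4 are mutually adjacent, so at least 3 colors are needed.
A valid assignment using 3 colors: 0=blue, 1=red, 2=red, 3=green, 4=green, 5=green, 6=blue, 7=red. No two adjacent vertices share a color.

3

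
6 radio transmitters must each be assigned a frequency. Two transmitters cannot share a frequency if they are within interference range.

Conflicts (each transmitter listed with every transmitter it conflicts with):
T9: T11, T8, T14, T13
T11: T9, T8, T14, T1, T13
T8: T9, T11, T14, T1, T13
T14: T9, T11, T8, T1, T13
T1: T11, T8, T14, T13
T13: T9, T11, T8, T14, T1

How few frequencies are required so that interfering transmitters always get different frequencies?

5

T9, T11, T8, T14, T13 all conflict with each other, so at least 5 frequencies are needed.
5 frequencies suffice: frequency 1 → {T13}; frequency 2 → {T8}; frequency 3 → {T11}; frequency 4 → {T14}; frequency 5 → {T9, T1}. Every pair that conflicts lands in different frequencies.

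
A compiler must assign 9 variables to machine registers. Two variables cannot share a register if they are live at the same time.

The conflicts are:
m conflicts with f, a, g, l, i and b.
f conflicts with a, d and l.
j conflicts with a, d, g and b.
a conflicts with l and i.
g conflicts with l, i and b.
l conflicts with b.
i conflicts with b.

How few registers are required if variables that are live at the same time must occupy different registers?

m, f, a, l are mutually in conflict, so at least 4 registers are needed.
4 registers suffice: register 1 → {m, j}; register 2 → {a, d, g}; register 3 → {f, b}; register 4 → {l, i}. Each listed conflict is separated.

4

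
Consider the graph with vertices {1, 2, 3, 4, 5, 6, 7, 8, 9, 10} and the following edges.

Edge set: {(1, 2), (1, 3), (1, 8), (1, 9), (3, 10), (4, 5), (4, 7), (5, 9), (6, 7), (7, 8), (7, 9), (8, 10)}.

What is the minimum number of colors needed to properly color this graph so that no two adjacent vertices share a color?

2

4 and 5 are adjacent, so at least 2 colors are needed.
2 colors suffice: 1=red, 2=blue, 3=blue, 4=blue, 5=red, 6=blue, 7=red, 8=blue, 9=blue, 10=red. Every edge joins two different colors.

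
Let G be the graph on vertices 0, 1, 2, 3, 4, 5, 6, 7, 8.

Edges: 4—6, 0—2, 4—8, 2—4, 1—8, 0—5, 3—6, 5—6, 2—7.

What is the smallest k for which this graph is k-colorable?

The cycle 5-6-4-2-0-5 has odd length 5, so it cannot be 2-colored; at least 3 colors are needed.
One proper 3-coloring: 0=red, 1=red, 2=blue, 3=red, 4=red, 5=green, 6=blue, 7=red, 8=blue. Every edge joins two different colors.

3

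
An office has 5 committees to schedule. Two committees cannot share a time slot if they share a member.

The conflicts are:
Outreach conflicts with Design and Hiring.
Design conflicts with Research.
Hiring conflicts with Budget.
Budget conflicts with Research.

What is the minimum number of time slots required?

The cycle Outreach-Hiring-Budget-Research-Design-Outreach has odd length 5, so it cannot be 2-colored; at least 3 time slots are needed.
3 time slots suffice: time slot 1 → {Outreach, Budget}; time slot 2 → {Design, Hiring}; time slot 3 → {Research}. No two conflicting committees share a time slot.

3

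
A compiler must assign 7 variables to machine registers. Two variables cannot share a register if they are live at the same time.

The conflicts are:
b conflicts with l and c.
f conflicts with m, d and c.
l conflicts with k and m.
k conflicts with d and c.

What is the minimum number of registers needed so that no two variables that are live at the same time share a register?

3

The cycle b-c-f-m-l-b has odd length 5, so it cannot be 2-colored; at least 3 registers are needed.
3 registers suffice: b=1, f=1, l=2, k=1, m=3, d=2, c=2. Each listed conflict is separated.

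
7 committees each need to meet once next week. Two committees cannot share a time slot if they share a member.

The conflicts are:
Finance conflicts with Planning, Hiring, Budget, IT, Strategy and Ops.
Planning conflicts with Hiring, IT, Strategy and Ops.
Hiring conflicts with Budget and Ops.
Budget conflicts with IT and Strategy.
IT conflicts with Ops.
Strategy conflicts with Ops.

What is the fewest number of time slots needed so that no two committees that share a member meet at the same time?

Finance, Planning, Hiring, Ops pairwise conflict, so at least 4 time slots are needed.
A valid assignment using 4 time slots: Finance=1, Planning=3, Hiring=4, Budget=2, IT=4, Strategy=4, Ops=2. Every pair that conflicts lands in different time slots.

4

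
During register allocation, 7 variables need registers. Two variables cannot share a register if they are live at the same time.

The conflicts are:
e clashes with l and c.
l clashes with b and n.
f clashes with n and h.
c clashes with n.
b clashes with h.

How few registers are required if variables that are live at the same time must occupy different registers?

The cycle f-n-l-b-h-f has odd length 5, so it cannot be 2-colored; at least 3 registers are needed.
3 registers suffice: register 1 → {l, f, c}; register 2 → {e, b, n}; register 3 → {h}. Each listed conflict is separated.

3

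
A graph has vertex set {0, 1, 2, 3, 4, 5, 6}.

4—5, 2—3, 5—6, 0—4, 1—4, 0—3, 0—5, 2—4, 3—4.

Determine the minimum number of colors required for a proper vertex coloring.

0, 4, 5 are mutually adjacent, so at least 3 colors are needed.
3 colors suffice: color a → {4, 6}; color b → {0, 1, 2}; color c → {3, 5}. No two adjacent vertices share a color.

3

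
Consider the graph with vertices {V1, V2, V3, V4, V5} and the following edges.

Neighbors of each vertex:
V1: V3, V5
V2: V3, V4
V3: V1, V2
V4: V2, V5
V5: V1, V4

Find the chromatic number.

3

The cycle V5-V1-V3-V2-V4-V5 has odd length 5, so it cannot be 2-colored; at least 3 colors are needed.
One proper 3-coloring: V1=2, V2=3, V3=1, V4=2, V5=1. No two adjacent vertices share a color.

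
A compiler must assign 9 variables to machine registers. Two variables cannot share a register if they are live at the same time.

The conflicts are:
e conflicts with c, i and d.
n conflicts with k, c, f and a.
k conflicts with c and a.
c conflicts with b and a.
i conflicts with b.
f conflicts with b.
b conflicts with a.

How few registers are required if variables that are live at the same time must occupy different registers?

n, k, c, a are mutually in conflict, so at least 4 registers are needed.
4 registers suffice: register 1 → {c, i, f, d}; register 2 → {e, n, b}; register 3 → {a}; register 4 → {k}. Each listed conflict is separated.

4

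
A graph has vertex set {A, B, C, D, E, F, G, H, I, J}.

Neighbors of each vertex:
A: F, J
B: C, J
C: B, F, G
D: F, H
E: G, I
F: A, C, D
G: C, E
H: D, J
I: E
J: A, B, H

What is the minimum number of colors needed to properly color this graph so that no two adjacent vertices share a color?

The cycle F-A-J-H-D-F has odd length 5, so it cannot be 2-colored; at least 3 colors are needed.
A valid assignment using 3 colors: A=2, B=3, C=2, D=2, E=1, F=1, G=3, H=3, I=2, J=1. Every edge joins two different colors.

3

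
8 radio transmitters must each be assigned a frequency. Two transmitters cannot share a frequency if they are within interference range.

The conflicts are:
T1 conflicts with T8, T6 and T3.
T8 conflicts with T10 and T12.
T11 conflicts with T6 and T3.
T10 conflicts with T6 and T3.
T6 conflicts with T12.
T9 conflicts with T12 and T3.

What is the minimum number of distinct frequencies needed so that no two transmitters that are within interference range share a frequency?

3

The cycle T9-T3-T10-T8-T12-T9 has odd length 5, so it cannot be 2-colored; at least 3 frequencies are needed.
3 frequencies suffice: frequency 1 → {T8, T6, T3}; frequency 2 → {T1, T11, T10, T12}; frequency 3 → {T9}. Each listed conflict is separated.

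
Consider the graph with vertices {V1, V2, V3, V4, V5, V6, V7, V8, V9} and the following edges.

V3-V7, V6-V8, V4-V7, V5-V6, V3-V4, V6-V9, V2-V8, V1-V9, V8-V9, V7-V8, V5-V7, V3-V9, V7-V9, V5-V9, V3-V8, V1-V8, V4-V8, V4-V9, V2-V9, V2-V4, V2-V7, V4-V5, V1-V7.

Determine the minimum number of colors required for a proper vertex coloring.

5

V2, V4, V7, V8, V9 form a clique, so at least 5 colors are needed.
5 colors suffice: V1=4, V2=5, V3=5, V4=4, V5=2, V6=3, V7=3, V8=2, V9=1. Each edge has distinct colors on its endpoints.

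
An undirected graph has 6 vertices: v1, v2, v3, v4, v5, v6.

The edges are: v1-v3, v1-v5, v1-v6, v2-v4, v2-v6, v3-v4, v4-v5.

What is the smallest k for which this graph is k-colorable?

The cycle v2-v4-v3-v1-v6-v2 has odd length 5, so it cannot be 2-colored; at least 3 colors are needed.
A valid assignment using 3 colors: v1=1, v2=3, v3=2, v4=1, v5=2, v6=2. Each edge has distinct colors on its endpoints.

3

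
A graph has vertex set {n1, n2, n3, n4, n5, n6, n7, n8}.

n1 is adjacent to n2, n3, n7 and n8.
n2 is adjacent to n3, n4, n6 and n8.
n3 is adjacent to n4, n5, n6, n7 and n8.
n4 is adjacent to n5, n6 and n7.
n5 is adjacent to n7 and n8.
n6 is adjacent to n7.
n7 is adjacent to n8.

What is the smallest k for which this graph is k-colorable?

4

n2, n3, n4, n6 are mutually adjacent (a clique of size 4), so at least 4 colors are needed.
4 colors suffice: color R → {n3}; color B → {n2, n7}; color G → {n4, n8}; color Y → {n1, n5, n6}. Every edge joins two different colors.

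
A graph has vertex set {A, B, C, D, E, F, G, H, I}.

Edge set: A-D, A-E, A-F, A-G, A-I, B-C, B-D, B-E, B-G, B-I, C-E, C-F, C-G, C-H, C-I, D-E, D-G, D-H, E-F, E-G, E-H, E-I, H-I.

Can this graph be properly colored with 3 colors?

No

C, E, H, I are mutually adjacent (a clique of size 4), so at least 4 colors are needed.
So 3 colors are not enough.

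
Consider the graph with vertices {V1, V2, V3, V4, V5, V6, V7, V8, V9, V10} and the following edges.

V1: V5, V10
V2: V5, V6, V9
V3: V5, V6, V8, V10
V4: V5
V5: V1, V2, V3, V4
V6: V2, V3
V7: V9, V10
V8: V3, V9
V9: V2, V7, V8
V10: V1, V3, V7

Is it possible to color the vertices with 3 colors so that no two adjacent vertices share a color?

Yes

The chromatic number is 3. The cycle V8-V3-V5-V2-V9-V8 has odd length 5, so it cannot be 2-colored; at least 3 colors are needed.
A valid assignment using 3 colors: V1=1, V2=1, V3=1, V4=1, V5=2, V6=2, V7=1, V8=3, V9=2, V10=2.
That is already a proper 3-coloring.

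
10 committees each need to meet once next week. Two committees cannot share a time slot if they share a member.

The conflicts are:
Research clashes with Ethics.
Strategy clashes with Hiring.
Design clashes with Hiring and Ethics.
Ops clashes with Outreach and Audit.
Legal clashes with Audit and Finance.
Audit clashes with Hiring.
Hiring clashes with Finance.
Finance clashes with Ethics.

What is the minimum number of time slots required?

Research and Ethics conflict, so at least 2 time slots are needed.
2 time slots suffice: time slot 1 → {Ops, Legal, Hiring, Ethics}; time slot 2 → {Research, Strategy, Design, Outreach, Audit, Finance}. Each listed conflict is separated.

2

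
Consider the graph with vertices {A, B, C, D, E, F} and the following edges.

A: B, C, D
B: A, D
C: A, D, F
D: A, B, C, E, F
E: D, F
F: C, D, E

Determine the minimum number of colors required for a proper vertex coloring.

3

C, D, F form a triangle, so at least 3 colors are needed.
3 colors suffice: color red → {D}; color blue → {B, C, E}; color green → {A, F}. Every edge joins two different colors.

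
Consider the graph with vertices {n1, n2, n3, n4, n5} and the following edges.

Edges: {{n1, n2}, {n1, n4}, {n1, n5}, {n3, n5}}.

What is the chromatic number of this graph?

2

n1 and n5 are adjacent, so at least 2 colors are needed.
A valid assignment using 2 colors: n1=1, n2=2, n3=1, n4=2, n5=2. Every edge joins two different colors.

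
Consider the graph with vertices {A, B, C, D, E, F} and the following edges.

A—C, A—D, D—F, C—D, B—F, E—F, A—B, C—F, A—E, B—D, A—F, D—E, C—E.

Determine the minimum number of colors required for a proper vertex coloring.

5

A, C, D, E, F are pairwise adjacent (a clique of size 5), so at least 5 colors are needed.
5 colors suffice: A=red, B=yellow, C=yellow, D=blue, E=purple, F=green. Every edge joins two different colors.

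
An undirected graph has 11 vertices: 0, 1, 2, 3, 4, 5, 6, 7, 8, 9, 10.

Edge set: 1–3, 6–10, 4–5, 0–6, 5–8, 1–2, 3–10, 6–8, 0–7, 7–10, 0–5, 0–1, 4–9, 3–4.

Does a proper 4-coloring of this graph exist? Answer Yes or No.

Yes

The chromatic number is 3. The cycle 0-5-4-3-1-0 has odd length 5, so it cannot be 2-colored; at least 3 colors are needed.
A valid assignment using 3 colors: 0=red, 1=green, 2=red, 3=blue, 4=red, 5=blue, 6=blue, 7=blue, 8=red, 9=blue, 10=red.
Since 4 ≥ 3, a proper 4-coloring certainly exists.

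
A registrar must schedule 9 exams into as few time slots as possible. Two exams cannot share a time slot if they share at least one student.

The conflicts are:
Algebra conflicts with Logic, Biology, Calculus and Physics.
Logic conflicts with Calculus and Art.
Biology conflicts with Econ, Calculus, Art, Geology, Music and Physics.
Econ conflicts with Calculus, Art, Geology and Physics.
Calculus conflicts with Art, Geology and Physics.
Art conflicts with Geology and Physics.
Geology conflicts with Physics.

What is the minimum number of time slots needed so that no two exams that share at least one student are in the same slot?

Biology, Econ, Calculus, Art, Geology, Physics pairwise conflict, so at least 6 time slots are needed.
6 time slots suffice: time slot 1 → {Calculus, Music}; time slot 2 → {Logic, Biology}; time slot 3 → {Physics}; time slot 4 → {Algebra, Art}; time slot 5 → {Econ}; time slot 6 → {Geology}. Each listed conflict is separated.

6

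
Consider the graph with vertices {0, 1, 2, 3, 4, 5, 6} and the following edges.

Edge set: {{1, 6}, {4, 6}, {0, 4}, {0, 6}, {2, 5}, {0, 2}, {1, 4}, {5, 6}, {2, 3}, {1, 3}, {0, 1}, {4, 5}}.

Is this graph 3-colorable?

0, 1, 4, 6 are mutually adjacent (a clique of size 4), so at least 4 colors are needed.
So 3 colors are not enough.

No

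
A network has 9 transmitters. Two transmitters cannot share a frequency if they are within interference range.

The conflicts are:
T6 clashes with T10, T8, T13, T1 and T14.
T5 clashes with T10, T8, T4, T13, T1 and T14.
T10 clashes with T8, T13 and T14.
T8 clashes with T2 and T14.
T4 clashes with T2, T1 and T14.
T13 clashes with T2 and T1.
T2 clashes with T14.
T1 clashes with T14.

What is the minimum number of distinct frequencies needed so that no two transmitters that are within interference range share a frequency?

4

T6, T10, T8, T14 all conflict with each other, so at least 4 frequencies are needed.
A valid assignment using 4 frequencies: T6=2, T5=2, T10=3, T8=4, T4=4, T13=1, T2=2, T1=3, T14=1. No two conflicting transmitters share a frequency.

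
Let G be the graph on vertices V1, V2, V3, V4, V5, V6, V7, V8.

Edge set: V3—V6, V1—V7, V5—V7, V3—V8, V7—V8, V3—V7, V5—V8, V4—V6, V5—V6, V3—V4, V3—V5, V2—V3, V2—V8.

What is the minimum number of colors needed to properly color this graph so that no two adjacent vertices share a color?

V3, V5, V7, V8 are mutually adjacent (a clique of size 4), so at least 4 colors are needed.
4 colors suffice: V1=red, V2=blue, V3=red, V4=blue, V5=blue, V6=green, V7=yellow, V8=green. Each edge has distinct colors on its endpoints.

4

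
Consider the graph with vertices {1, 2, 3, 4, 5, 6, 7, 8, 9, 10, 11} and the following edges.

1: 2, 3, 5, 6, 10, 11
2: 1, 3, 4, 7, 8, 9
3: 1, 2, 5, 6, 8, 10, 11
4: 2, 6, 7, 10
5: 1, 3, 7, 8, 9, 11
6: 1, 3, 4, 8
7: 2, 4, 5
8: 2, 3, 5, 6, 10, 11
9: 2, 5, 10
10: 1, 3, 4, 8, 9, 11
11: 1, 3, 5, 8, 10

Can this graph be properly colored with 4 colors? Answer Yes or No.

The chromatic number is 4. 1, 3, 10, 11 form a clique, so at least 4 colors are needed.
One proper 4-coloring: 1=c, 2=b, 3=a, 4=a, 5=b, 6=b, 7=c, 8=c, 9=a, 10=b, 11=d.
That is already a proper 4-coloring.

Yes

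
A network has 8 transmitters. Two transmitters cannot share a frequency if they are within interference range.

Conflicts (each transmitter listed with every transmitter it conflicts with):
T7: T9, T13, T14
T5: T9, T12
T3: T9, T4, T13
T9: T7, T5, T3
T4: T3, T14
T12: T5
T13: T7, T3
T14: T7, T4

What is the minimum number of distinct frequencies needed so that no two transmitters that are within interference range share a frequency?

3

The cycle T13-T7-T14-T4-T3-T13 has odd length 5, so it cannot be 2-colored; at least 3 frequencies are needed.
3 frequencies suffice: frequency 1 → {T7, T5, T3}; frequency 2 → {T9, T12, T13, T14}; frequency 3 → {T4}. Every pair that conflicts lands in different frequencies.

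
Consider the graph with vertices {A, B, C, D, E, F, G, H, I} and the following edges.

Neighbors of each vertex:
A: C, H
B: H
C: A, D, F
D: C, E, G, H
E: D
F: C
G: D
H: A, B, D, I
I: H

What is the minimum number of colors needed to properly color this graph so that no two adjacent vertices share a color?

C and D are adjacent, so at least 2 colors are needed.
2 colors suffice: A=2, B=2, C=1, D=2, E=1, F=2, G=1, H=1, I=2. Each edge has distinct colors on its endpoints.

2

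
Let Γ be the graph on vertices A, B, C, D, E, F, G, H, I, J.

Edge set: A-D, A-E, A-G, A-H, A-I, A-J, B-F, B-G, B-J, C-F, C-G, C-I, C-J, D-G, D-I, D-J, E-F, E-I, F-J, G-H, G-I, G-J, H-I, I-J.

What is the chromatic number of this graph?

5

A, D, G, I, J are pairwise adjacent (a clique of size 5), so at least 5 colors are needed.
A valid assignment using 5 colors: A=yellow, B=yellow, C=yellow, D=purple, E=blue, F=red, G=blue, H=green, I=red, J=green. Each edge has distinct colors on its endpoints.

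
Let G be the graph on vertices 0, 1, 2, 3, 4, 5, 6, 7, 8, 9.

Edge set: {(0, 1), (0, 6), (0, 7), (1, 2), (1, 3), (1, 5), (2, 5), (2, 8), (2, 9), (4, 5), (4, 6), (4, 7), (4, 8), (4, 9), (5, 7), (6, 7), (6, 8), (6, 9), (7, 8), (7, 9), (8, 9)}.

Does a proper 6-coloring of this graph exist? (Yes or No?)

The chromatic number is 5. 4, 6, 7, 8, 9 are mutually adjacent (a clique of size 5), so at least 5 colors are needed.
One proper 5-coloring: 0=b, 1=a, 2=c, 3=b, 4=e, 5=b, 6=c, 7=a, 8=d, 9=b.
Since 6 ≥ 5, a proper 6-coloring certainly exists.

Yes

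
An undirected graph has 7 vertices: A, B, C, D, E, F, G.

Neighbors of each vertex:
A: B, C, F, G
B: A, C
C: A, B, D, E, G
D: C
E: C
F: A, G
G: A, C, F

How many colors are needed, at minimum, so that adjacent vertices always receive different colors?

3

A, F, G are pairwise adjacent, so at least 3 colors are needed.
3 colors suffice: A=blue, B=green, C=red, D=blue, E=blue, F=red, G=green. Every edge joins two different colors.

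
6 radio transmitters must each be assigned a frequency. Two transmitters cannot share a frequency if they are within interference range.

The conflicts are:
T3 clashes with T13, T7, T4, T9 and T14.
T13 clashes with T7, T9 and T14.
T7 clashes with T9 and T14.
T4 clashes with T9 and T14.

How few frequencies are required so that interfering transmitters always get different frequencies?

T3, T13, T7, T9 are mutually in conflict, so at least 4 frequencies are needed.
A valid assignment using 4 frequencies: T3=1, T13=3, T7=4, T4=3, T9=2, T14=2. Every pair that conflicts lands in different frequencies.

4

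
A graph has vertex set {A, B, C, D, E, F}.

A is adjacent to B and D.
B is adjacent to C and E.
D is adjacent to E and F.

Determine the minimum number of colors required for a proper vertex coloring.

B and C are adjacent, so at least 2 colors are needed.
2 colors suffice: color red → {B, D}; color blue → {A, C, E, F}. Each edge has distinct colors on its endpoints.

2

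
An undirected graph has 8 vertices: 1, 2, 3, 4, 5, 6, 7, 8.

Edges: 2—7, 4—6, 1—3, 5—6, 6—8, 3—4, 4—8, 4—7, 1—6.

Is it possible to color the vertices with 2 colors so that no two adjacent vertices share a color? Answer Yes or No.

No

4, 6, 8 are pairwise adjacent, so at least 3 colors are needed.
So 2 colors are not enough.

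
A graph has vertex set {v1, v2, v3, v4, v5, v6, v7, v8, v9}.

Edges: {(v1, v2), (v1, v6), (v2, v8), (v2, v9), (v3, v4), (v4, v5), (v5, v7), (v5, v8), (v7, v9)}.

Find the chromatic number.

The cycle v9-v2-v8-v5-v7-v9 has odd length 5, so it cannot be 2-colored; at least 3 colors are needed.
One proper 3-coloring: v1=2, v2=1, v3=1, v4=2, v5=1, v6=1, v7=3, v8=2, v9=2. Every edge joins two different colors.

3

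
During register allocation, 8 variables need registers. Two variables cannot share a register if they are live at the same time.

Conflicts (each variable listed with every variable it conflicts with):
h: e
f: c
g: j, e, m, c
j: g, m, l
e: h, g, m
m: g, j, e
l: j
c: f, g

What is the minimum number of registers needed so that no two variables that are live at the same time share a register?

3

g, e, m are mutually in conflict, so at least 3 registers are needed.
Using 3 registers: h=1, f=1, g=1, j=2, e=2, m=3, l=1, c=2. Every pair that conflicts lands in different registers.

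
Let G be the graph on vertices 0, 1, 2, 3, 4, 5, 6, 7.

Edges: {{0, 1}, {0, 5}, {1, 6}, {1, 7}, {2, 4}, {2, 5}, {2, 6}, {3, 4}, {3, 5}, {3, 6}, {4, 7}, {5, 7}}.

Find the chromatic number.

The cycle 2-6-1-7-5-2 has odd length 5, so it cannot be 2-colored; at least 3 colors are needed.
A valid assignment using 3 colors: 0=b, 1=a, 2=b, 3=b, 4=a, 5=a, 6=c, 7=b. Each edge has distinct colors on its endpoints.

3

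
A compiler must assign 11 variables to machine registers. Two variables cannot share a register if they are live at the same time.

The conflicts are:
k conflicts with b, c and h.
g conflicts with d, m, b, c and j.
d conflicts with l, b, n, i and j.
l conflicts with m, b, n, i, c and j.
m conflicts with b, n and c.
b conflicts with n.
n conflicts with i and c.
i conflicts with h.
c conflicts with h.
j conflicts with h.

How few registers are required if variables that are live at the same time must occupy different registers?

4

d, l, n, i are mutually in conflict, so at least 4 registers are needed.
Using 4 registers: k=2, g=1, d=3, l=1, m=3, b=4, n=2, i=4, c=4, j=2, h=1. Each listed conflict is separated.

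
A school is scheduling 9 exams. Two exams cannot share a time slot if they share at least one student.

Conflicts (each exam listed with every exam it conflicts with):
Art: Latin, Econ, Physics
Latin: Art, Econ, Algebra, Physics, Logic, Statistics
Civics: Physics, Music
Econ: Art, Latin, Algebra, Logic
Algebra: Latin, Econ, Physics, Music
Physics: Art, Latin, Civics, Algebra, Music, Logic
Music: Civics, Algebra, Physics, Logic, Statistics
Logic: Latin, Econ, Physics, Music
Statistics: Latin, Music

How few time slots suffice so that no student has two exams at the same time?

Algebra, Physics, Music pairwise conflict, so at least 3 time slots are needed.
3 time slots suffice: time slot 1 → {Econ, Physics, Statistics}; time slot 2 → {Latin, Music}; time slot 3 → {Art, Civics, Algebra, Logic}. Every pair that conflicts lands in different time slots.

3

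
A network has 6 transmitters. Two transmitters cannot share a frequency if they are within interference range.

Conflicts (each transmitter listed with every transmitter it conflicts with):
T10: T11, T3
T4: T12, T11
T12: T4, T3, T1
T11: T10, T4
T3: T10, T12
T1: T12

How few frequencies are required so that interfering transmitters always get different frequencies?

3

The cycle T10-T11-T4-T12-T3-T10 has odd length 5, so it cannot be 2-colored; at least 3 frequencies are needed.
Using 3 frequencies: T10=3, T4=2, T12=1, T11=1, T3=2, T1=2. No two conflicting transmitters share a frequency.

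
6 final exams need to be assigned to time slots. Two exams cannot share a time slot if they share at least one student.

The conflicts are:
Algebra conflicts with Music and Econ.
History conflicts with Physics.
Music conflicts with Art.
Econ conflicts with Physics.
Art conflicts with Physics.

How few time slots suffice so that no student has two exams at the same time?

3

The cycle Music-Art-Physics-Econ-Algebra-Music has odd length 5, so it cannot be 2-colored; at least 3 time slots are needed.
3 time slots suffice: Algebra=1, History=2, Music=3, Econ=2, Art=2, Physics=1. No two conflicting exams share a time slot.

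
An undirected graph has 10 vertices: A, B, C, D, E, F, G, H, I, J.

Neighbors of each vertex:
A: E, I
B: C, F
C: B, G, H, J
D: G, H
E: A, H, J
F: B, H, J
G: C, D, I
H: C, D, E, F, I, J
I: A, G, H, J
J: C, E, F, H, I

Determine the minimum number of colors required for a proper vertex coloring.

3

H, I, J form a triangle, so at least 3 colors are needed.
3 colors suffice: A=red, B=red, C=green, D=blue, E=green, F=green, G=red, H=red, I=green, J=blue. Every edge joins two different colors.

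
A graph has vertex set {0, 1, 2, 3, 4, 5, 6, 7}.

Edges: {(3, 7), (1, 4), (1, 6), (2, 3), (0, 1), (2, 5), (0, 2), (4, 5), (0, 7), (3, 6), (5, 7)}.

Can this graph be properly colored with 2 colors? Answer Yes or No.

No

The cycle 5-7-0-1-4-5 has odd length 5, so it cannot be 2-colored; at least 3 colors are needed.
So 2 colors are not enough.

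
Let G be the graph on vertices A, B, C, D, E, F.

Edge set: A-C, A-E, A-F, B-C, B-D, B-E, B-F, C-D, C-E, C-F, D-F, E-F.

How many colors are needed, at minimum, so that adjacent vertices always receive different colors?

4

B, C, D, F are pairwise adjacent (a clique of size 4), so at least 4 colors are needed.
4 colors suffice: color red → {F}; color blue → {C}; color green → {D, E}; color yellow → {A, B}. Every edge joins two different colors.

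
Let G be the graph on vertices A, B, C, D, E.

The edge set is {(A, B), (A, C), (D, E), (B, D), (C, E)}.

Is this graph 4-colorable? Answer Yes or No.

Yes

The chromatic number is 3. The cycle B-A-C-E-D-B has odd length 5, so it cannot be 2-colored; at least 3 colors are needed.
3 colors suffice: A=blue, B=green, C=red, D=red, E=blue.
Since 4 ≥ 3, a proper 4-coloring certainly exists.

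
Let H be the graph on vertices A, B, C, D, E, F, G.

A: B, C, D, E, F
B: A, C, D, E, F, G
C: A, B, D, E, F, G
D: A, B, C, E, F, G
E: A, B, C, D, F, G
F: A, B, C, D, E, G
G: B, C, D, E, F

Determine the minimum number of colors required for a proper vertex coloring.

A, B, C, D, E, F form a clique, so at least 6 colors are needed.
6 colors suffice: color 1 → {D}; color 2 → {F}; color 3 → {C}; color 4 → {E}; color 5 → {B}; color 6 → {A, G}. Every edge joins two different colors.

6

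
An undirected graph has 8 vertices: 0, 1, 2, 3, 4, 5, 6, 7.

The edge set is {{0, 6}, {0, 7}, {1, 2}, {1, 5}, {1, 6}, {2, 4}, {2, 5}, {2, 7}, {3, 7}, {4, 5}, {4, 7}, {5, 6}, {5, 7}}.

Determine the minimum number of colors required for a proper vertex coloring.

2, 4, 5, 7 form a clique, so at least 4 colors are needed.
One proper 4-coloring: 0=blue, 1=yellow, 2=green, 3=blue, 4=yellow, 5=blue, 6=red, 7=red. Each edge has distinct colors on its endpoints.

4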